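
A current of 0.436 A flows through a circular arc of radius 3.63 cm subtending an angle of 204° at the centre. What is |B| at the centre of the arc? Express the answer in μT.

The Biot–Savart field of a circular arc at its centre is B = μ₀Iφ/(4πR), with φ = 3.56 rad.
B = (4π×10⁻⁷ × 0.436 × 3.56) / (4π × 0.0363) = 4.28×10⁻⁶ T.

B ≈ 4.28 μT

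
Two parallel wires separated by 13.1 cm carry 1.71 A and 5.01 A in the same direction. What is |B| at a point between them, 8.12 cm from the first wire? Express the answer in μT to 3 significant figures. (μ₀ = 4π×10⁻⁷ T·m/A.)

B ≈ 15.9 μT

Each long wire gives B = μ₀I/(2πd). Distances are d₁ = 0.0812 m and d₂ = 0.0498 m.
B₁ = 4.21×10⁻⁶ T, B₂ = 2.01×10⁻⁵ T.
Between parallel currents the two contributions point in opposite directions, so they subtract. B = |B₁ − B₂| = |4.21×10⁻⁶ − 2.01×10⁻⁵| = 1.59×10⁻⁵ T.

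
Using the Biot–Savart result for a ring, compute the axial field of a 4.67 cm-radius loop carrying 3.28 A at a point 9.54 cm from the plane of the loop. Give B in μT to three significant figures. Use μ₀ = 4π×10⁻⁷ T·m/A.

B ≈ 3.75 μT

On the axis of a circular loop, B = μ₀IR² / [2(R²+z²)^(3/2)].
R² + z² = (0.0467)² + (0.0954)² = 0.01128 m², and (R²+z²)^(3/2) = 1.20×10⁻³ m³.
B = (4π×10⁻⁷ × 3.28 × 0.002181) / (2 × 1.20×10⁻³) = 3.75×10⁻⁶ T.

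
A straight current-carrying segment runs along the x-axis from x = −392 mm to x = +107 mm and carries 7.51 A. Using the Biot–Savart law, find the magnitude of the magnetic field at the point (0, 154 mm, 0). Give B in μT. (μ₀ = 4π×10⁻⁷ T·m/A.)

B ≈ 7.32 μT

For a finite straight segment, B = (μ₀I/4πd)(sinθ₁ + sinθ₂), where θ₁, θ₂ are the angles from the perpendicular to each end.
The perpendicular distance is d = 0.154 m; the end-offsets along the wire are a = 0.392 m and b = 0.107 m.
sinθ₁ = 0.392/√(0.392²+0.154²) = 0.9308; sinθ₂ = 0.107/√(0.107²+0.154²) = 0.5706.
B = (4π×10⁻⁷ × 7.51) / (4π × 0.154) × (0.9308 + 0.5706) = 7.32×10⁻⁶ T.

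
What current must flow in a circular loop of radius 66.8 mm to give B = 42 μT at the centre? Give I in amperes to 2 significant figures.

I ≈ 4.5 A

At the centre of a circular loop B = μ₀I/(2R), so I = 2RB/μ₀.
With R = 0.0668 m, I = 2 × 0.0668 × 4.20×10⁻⁵ / (4π×10⁻⁷) = 4.47 A.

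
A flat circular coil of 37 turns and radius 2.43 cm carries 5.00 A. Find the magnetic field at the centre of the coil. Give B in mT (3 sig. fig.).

B ≈ 4.78 mT

For an N-turn flat coil, B = Nμ₀I/(2R) with R = 0.0243 m.
B = 37 × 1.29×10⁻⁴ T = 4.78×10⁻³ T.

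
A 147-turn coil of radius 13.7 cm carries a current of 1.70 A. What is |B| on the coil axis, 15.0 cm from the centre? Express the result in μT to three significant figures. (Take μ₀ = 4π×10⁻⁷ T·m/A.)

B ≈ 352 μT

For an N-turn flat coil, B = Nμ₀IR²/[2(R²+z²)^(3/2)] with R = 0.137 m, z = 0.15 m.
B = 147 × 2.39×10⁻⁶ T = 3.52×10⁻⁴ T.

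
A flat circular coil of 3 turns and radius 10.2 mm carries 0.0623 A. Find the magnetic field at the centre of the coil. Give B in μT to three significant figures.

B ≈ 11.5 μT

For an N-turn flat coil, B = Nμ₀I/(2R) with R = 0.0102 m.
B = 3 × 3.84×10⁻⁶ T = 1.15×10⁻⁵ T.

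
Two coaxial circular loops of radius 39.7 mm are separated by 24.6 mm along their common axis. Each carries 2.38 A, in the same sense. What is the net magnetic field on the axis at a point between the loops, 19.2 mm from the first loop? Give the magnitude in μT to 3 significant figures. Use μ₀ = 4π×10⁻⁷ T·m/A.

Each loop contributes B = μ₀IR²/[2(R²+z²)^(3/2)] on the axis, with z measured from that loop.
Loop 1 (z = 0.0192 m): B₁ = 2.75×10⁻⁵ T. Loop 2 (z = 0.0054 m): B₂ = 3.66×10⁻⁵ T.
The fields add: B = B₁ + B₂ = 6.41×10⁻⁵ T.

B ≈ 64.1 μT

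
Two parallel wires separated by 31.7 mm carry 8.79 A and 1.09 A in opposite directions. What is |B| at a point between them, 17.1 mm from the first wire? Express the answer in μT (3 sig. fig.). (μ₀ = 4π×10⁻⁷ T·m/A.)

Each long wire gives B = μ₀I/(2πd). Distances are d₁ = 0.0171 m and d₂ = 0.0146 m.
B₁ = 1.03×10⁻⁴ T, B₂ = 1.49×10⁻⁵ T.
Between antiparallel currents both contributions point the same way, so they add. B = B₁ + B₂ = 1.03×10⁻⁴ + 1.49×10⁻⁵ = 1.18×10⁻⁴ T.

B ≈ 118 μT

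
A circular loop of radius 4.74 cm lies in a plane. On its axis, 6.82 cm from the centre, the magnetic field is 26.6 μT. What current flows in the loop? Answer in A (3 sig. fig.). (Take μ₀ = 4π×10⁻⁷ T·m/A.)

I ≈ 10.8 A

On the axis of a loop, B = μ₀IR²/[2(R²+z²)^(3/2)], so I = 2B(R²+z²)^(3/2)/(μ₀R²).
R² + z² = 0.002247 + 0.004651 = 0.006898 m²; raised to 3/2 gives 5.73×10⁻⁴ m³.
I = 2 × 2.66×10⁻⁵ × 5.73×10⁻⁴ / (1.26×10⁻⁶ × 0.002247) = 10.8 A.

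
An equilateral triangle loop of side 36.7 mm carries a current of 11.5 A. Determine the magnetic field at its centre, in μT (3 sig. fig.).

Each side is a finite straight segment at perpendicular distance d = a/(2 tan(π/3)) = 0.01059 m from the centre, with end-angles ±π/3.
One side contributes B₁ = (μ₀I/4πd)·2 sin(π/3) = 1.88×10⁻⁴ T.
All 3 sides add in the same direction: B = 3 × 1.88×10⁻⁴ = 5.64×10⁻⁴ T.

B ≈ 564 μT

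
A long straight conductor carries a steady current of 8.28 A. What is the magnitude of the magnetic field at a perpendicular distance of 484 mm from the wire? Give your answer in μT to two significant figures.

B ≈ 3.4 μT

For an infinitely long straight wire, B = μ₀I/(2πd).
B = (4π×10⁻⁷ × 8.28) / (2π × 0.484) = 3.42×10⁻⁶ T.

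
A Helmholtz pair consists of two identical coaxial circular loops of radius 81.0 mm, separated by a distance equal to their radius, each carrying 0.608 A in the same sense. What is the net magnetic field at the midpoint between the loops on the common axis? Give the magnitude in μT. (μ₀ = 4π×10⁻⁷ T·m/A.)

B ≈ 6.75 μT

Each loop contributes B = μ₀IR²/[2(R²+z²)^(3/2)] on the axis, with z measured from that loop.
Loop 1 (z = 0.0405 m): B₁ = 3.37×10⁻⁶ T. Loop 2 (z = 0.0405 m): B₂ = 3.37×10⁻⁶ T.
The fields add: B = B₁ + B₂ = 6.75×10⁻⁶ T.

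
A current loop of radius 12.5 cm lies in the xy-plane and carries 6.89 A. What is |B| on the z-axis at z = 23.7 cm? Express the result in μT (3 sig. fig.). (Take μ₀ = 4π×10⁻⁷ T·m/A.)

B ≈ 3.52 μT

On the axis of a circular loop, B = μ₀IR² / [2(R²+z²)^(3/2)].
R² + z² = (0.125)² + (0.237)² = 0.07179 m², and (R²+z²)^(3/2) = 1.92×10⁻² m³.
B = (4π×10⁻⁷ × 6.89 × 0.01562) / (2 × 1.92×10⁻²) = 3.52×10⁻⁶ T.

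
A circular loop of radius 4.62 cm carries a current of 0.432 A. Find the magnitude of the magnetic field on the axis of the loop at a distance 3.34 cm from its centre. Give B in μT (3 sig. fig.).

B ≈ 3.13 μT

On the axis of a circular loop, B = μ₀IR² / [2(R²+z²)^(3/2)].
R² + z² = (0.0462)² + (0.0334)² = 0.00325 m², and (R²+z²)^(3/2) = 1.85×10⁻⁴ m³.
B = (4π×10⁻⁷ × 0.432 × 0.002134) / (2 × 1.85×10⁻⁴) = 3.13×10⁻⁶ T.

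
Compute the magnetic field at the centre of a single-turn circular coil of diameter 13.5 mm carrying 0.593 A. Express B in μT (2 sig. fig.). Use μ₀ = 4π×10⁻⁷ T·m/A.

At the centre of a circular loop the Biot–Savart law gives B = μ₀I/(2R) (so R = 0.00675 m).
B = (4π×10⁻⁷ × 0.593) / (2 × 0.00675) = 5.52×10⁻⁵ T.

B ≈ 55 μT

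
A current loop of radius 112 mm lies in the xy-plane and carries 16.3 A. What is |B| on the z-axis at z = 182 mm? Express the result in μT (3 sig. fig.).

B ≈ 13.2 μT

On the axis of a circular loop, B = μ₀IR² / [2(R²+z²)^(3/2)].
R² + z² = (0.112)² + (0.182)² = 0.04567 m², and (R²+z²)^(3/2) = 9.76×10⁻³ m³.
B = (4π×10⁻⁷ × 16.3 × 0.01254) / (2 × 9.76×10⁻³) = 1.32×10⁻⁵ T.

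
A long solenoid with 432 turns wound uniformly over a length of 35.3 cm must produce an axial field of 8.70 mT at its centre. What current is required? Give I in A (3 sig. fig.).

Inside a long solenoid B = μ₀nI with n = 1224 m⁻¹, so I = B/(μ₀n).
I = 8.70×10⁻³ / (4π×10⁻⁷ × 1224) = 5.66 A.

I ≈ 5.66 A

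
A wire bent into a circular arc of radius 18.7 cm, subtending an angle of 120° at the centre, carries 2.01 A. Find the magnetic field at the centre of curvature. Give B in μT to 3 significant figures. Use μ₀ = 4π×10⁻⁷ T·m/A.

B ≈ 2.25 μT

The Biot–Savart field of a circular arc at its centre is B = μ₀Iφ/(4πR), with φ = 2.094 rad.
B = (4π×10⁻⁷ × 2.01 × 2.094) / (4π × 0.187) = 2.25×10⁻⁶ T.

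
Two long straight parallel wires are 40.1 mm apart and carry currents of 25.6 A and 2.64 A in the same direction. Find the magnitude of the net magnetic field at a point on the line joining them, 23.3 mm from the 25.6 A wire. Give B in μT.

Each long wire gives B = μ₀I/(2πd). Distances are d₁ = 0.0233 m and d₂ = 0.0168 m.
B₁ = 2.20×10⁻⁴ T, B₂ = 3.14×10⁻⁵ T.
Between parallel currents the two contributions point in opposite directions, so they subtract. B = |B₁ − B₂| = |2.20×10⁻⁴ − 3.14×10⁻⁵| = 1.88×10⁻⁴ T.

B ≈ 188 μT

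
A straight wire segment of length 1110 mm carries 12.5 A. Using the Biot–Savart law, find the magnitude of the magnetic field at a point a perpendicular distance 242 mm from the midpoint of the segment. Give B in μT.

For a finite straight segment, B = (μ₀I/4πd)(sinθ₁ + sinθ₂), where θ₁, θ₂ are the angles from the perpendicular to each end.
The perpendicular from the point meets the wire at its midpoint, so each end is L/2 = 0.555 m away along the wire.
sinθ₁ = 0.555/√(0.555²+0.242²) = 0.9166; sinθ₂ = 0.555/√(0.555²+0.242²) = 0.9166.
B = (4π×10⁻⁷ × 12.5) / (4π × 0.242) × (0.9166 + 0.9166) = 9.47×10⁻⁶ T.

B ≈ 9.47 μT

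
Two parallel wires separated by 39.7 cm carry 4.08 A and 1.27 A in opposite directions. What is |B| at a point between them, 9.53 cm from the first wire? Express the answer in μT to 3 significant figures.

Each long wire gives B = μ₀I/(2πd). Distances are d₁ = 0.0953 m and d₂ = 0.3017 m.
B₁ = 8.56×10⁻⁶ T, B₂ = 8.42×10⁻⁷ T.
Between antiparallel currents both contributions point the same way, so they add. B = B₁ + B₂ = 8.56×10⁻⁶ + 8.42×10⁻⁷ = 9.40×10⁻⁶ T.

B ≈ 9.40 μT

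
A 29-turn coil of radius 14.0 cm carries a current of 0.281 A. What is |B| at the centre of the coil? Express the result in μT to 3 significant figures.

For an N-turn flat coil, B = Nμ₀I/(2R) with R = 0.14 m.
B = 29 × 1.26×10⁻⁶ T = 3.66×10⁻⁵ T.

B ≈ 36.6 μT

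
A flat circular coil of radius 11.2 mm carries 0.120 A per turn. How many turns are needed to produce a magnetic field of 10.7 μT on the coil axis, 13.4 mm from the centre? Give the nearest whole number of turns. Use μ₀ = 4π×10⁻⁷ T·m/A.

N = 6

For an N-turn coil, B = Nμ₀IR²/[2(R²+z²)^(3/2)]. A single turn gives B₁ = 1.78×10⁻⁶ T with R = 0.0112 m, z = 0.0134 m.
N = B/B₁ = 1.07×10⁻⁵ / 1.78×10⁻⁶ = 6.03.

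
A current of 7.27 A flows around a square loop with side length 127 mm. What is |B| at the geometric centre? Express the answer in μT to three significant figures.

B ≈ 64.8 μT

Each side is a finite straight segment at perpendicular distance d = a/(2 tan(π/4)) = 0.0635 m from the centre, with end-angles ±π/4.
One side contributes B₁ = (μ₀I/4πd)·2 sin(π/4) = 1.62×10⁻⁵ T.
All 4 sides add in the same direction: B = 4 × 1.62×10⁻⁵ = 6.48×10⁻⁵ T.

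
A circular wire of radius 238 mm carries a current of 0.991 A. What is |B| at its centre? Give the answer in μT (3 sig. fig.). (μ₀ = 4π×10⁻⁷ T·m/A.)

B ≈ 2.62 μT

At the centre of a circular loop the Biot–Savart law gives B = μ₀I/(2R).
B = (4π×10⁻⁷ × 0.991) / (2 × 0.238) = 2.62×10⁻⁶ T.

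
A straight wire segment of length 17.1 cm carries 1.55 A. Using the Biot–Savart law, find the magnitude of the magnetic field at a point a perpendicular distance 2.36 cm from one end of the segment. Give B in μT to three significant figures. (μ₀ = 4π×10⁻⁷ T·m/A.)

B ≈ 6.51 μT

For a finite straight segment, B = (μ₀I/4πd)(sinθ₁ + sinθ₂), where θ₁, θ₂ are the angles from the perpendicular to each end.
The perpendicular foot is at one end, so the two end-offsets along the wire are 0 and L = 0.171 m.
sinθ₁ = 0/√(0²+0.0236²) = 0.0000; sinθ₂ = 0.171/√(0.171²+0.0236²) = 0.9906.
B = (4π×10⁻⁷ × 1.55) / (4π × 0.0236) × (0.0000 + 0.9906) = 6.51×10⁻⁶ T.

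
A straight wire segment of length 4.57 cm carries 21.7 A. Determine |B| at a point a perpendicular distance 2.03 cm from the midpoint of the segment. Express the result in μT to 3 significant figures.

B ≈ 160 μT

For a finite straight segment, B = (μ₀I/4πd)(sinθ₁ + sinθ₂), where θ₁, θ₂ are the angles from the perpendicular to each end.
The perpendicular from the point meets the wire at its midpoint, so each end is L/2 = 0.02285 m away along the wire.
sinθ₁ = 0.02285/√(0.02285²+0.0203²) = 0.7476; sinθ₂ = 0.02285/√(0.02285²+0.0203²) = 0.7476.
B = (4π×10⁻⁷ × 21.7) / (4π × 0.0203) × (0.7476 + 0.7476) = 1.60×10⁻⁴ T.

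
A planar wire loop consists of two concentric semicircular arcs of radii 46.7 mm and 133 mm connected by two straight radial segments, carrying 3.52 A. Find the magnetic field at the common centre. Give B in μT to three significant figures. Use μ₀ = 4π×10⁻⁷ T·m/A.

B ≈ 15.4 μT

The radial connectors point toward the centre, so dl × r̂ = 0 and they contribute nothing.
Each semicircle gives μ₀I/(4R): inner arc 2.37×10⁻⁵ T, outer arc 8.31×10⁻⁶ T.
The two arcs carry current in opposite angular senses, so their fields oppose: B = |2.37×10⁻⁵ − 8.31×10⁻⁶| = 1.54×10⁻⁵ T.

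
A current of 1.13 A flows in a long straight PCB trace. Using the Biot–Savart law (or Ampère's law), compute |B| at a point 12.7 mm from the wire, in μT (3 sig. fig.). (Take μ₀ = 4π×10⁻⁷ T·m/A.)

B ≈ 17.8 μT

For an infinitely long straight wire, B = μ₀I/(2πd).
B = (4π×10⁻⁷ × 1.13) / (2π × 0.0127) = 1.78×10⁻⁵ T.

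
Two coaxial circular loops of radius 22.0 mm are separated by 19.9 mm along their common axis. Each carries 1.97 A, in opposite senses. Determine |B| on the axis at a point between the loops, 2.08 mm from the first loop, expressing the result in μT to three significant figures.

B ≈ 29.1 μT

Each loop contributes B = μ₀IR²/[2(R²+z²)^(3/2)] on the axis, with z measured from that loop.
Loop 1 (z = 0.00208 m): B₁ = 5.55×10⁻⁵ T. Loop 2 (z = 0.01782 m): B₂ = 2.64×10⁻⁵ T.
The fields oppose: B = |B₁ − B₂| = 2.91×10⁻⁵ T.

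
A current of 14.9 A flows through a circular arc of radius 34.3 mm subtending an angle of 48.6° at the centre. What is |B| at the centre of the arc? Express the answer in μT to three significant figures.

The Biot–Savart field of a circular arc at its centre is B = μ₀Iφ/(4πR), with φ = 0.8482 rad.
B = (4π×10⁻⁷ × 14.9 × 0.8482) / (4π × 0.0343) = 3.68×10⁻⁵ T.

B ≈ 36.8 μT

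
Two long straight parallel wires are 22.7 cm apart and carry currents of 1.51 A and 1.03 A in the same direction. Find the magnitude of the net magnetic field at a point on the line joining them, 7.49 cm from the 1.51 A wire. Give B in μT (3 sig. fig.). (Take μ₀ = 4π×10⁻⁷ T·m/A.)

B ≈ 2.68 μT

Each long wire gives B = μ₀I/(2πd). Distances are d₁ = 0.0749 m and d₂ = 0.1521 m.
B₁ = 4.03×10⁻⁶ T, B₂ = 1.35×10⁻⁶ T.
Between parallel currents the two contributions point in opposite directions, so they subtract. B = |B₁ − B₂| = |4.03×10⁻⁶ − 1.35×10⁻⁶| = 2.68×10⁻⁶ T.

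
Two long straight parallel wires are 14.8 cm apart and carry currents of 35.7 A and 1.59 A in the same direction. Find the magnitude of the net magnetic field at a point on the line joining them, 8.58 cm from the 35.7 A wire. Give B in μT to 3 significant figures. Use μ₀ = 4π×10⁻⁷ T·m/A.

Each long wire gives B = μ₀I/(2πd). Distances are d₁ = 0.0858 m and d₂ = 0.0622 m.
B₁ = 8.32×10⁻⁵ T, B₂ = 5.11×10⁻⁶ T.
Between parallel currents the two contributions point in opposite directions, so they subtract. B = |B₁ − B₂| = |8.32×10⁻⁵ − 5.11×10⁻⁶| = 7.81×10⁻⁵ T.

B ≈ 78.1 μT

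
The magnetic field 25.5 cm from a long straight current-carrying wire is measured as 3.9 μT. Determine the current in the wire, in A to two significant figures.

For a long straight wire B = μ₀I/(2πd), so I = 2πdB/μ₀.
I = 2π × 0.255 × 3.90×10⁻⁶ / (4π×10⁻⁷) = 4.97 A.

I ≈ 5.0 A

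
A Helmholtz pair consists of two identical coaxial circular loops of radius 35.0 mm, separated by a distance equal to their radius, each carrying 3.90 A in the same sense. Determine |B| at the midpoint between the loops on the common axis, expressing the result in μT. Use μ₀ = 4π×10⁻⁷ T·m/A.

Each loop contributes B = μ₀IR²/[2(R²+z²)^(3/2)] on the axis, with z measured from that loop.
Loop 1 (z = 0.0175 m): B₁ = 5.01×10⁻⁵ T. Loop 2 (z = 0.0175 m): B₂ = 5.01×10⁻⁵ T.
The fields add: B = B₁ + B₂ = 1.00×10⁻⁴ T.

B ≈ 100 μT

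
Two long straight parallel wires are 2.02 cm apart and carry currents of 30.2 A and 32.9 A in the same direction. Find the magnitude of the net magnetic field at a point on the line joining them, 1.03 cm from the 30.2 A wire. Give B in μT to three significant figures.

Each long wire gives B = μ₀I/(2πd). Distances are d₁ = 0.0103 m and d₂ = 0.0099 m.
B₁ = 5.86×10⁻⁴ T, B₂ = 6.65×10⁻⁴ T.
Between parallel currents the two contributions point in opposite directions, so they subtract. B = |B₁ − B₂| = |5.86×10⁻⁴ − 6.65×10⁻⁴| = 7.82×10⁻⁵ T.

B ≈ 78.2 μT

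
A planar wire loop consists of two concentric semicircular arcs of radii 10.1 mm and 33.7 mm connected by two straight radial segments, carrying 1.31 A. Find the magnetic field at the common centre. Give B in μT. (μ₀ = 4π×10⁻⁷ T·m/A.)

The radial connectors point toward the centre, so dl × r̂ = 0 and they contribute nothing.
Each semicircle gives μ₀I/(4R): inner arc 4.07×10⁻⁵ T, outer arc 1.22×10⁻⁵ T.
The two arcs carry current in opposite angular senses, so their fields oppose: B = |4.07×10⁻⁵ − 1.22×10⁻⁵| = 2.85×10⁻⁵ T.

B ≈ 28.5 μT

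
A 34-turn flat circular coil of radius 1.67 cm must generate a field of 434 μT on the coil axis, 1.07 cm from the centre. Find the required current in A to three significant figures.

For an N-turn coil, B = Nμ₀IR²/[2(R²+z²)^(3/2)] with R = 0.0167 m, z = 0.0107 m, so I = 2B(R²+z²)^(3/2)/(Nμ₀R²) = 2 × 4.34×10⁻⁴ × 7.80×10⁻⁶ / (34 × 4π×10⁻⁷ × 0.0002789) = 0.568 A.

I ≈ 0.568 A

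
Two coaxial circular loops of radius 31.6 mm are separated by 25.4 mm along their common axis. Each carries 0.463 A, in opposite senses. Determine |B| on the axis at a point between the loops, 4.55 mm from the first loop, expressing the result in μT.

B ≈ 3.57 μT

Each loop contributes B = μ₀IR²/[2(R²+z²)^(3/2)] on the axis, with z measured from that loop.
Loop 1 (z = 0.00455 m): B₁ = 8.93×10⁻⁶ T. Loop 2 (z = 0.02085 m): B₂ = 5.35×10⁻⁶ T.
The fields oppose: B = |B₁ − B₂| = 3.57×10⁻⁶ T.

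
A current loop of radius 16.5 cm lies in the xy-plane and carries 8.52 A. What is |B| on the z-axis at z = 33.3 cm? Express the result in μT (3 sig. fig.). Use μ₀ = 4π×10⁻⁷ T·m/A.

On the axis of a circular loop, B = μ₀IR² / [2(R²+z²)^(3/2)].
R² + z² = (0.165)² + (0.333)² = 0.1381 m², and (R²+z²)^(3/2) = 5.13×10⁻² m³.
B = (4π×10⁻⁷ × 8.52 × 0.02723) / (2 × 5.13×10⁻²) = 2.84×10⁻⁶ T.

B ≈ 2.84 μT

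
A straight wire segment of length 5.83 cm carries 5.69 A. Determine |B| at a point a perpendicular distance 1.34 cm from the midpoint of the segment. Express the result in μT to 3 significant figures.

For a finite straight segment, B = (μ₀I/4πd)(sinθ₁ + sinθ₂), where θ₁, θ₂ are the angles from the perpendicular to each end.
The perpendicular from the point meets the wire at its midpoint, so each end is L/2 = 0.02915 m away along the wire.
sinθ₁ = 0.02915/√(0.02915²+0.0134²) = 0.9086; sinθ₂ = 0.02915/√(0.02915²+0.0134²) = 0.9086.
B = (4π×10⁻⁷ × 5.69) / (4π × 0.0134) × (0.9086 + 0.9086) = 7.72×10⁻⁵ T.

B ≈ 77.2 μT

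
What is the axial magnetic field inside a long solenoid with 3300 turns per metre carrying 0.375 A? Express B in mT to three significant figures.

B ≈ 1.56 mT

Inside a long solenoid, B = μ₀nI with n = 3300 turns/m.
B = 4π×10⁻⁷ × 3300 × 0.375 = 1.56×10⁻³ T.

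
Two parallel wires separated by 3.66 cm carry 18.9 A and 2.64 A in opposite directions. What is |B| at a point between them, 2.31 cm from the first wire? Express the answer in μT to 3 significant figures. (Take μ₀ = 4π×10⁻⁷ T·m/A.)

B ≈ 203 μT

Each long wire gives B = μ₀I/(2πd). Distances are d₁ = 0.0231 m and d₂ = 0.0135 m.
B₁ = 1.64×10⁻⁴ T, B₂ = 3.91×10⁻⁵ T.
Between antiparallel currents both contributions point the same way, so they add. B = B₁ + B₂ = 1.64×10⁻⁴ + 3.91×10⁻⁵ = 2.03×10⁻⁴ T.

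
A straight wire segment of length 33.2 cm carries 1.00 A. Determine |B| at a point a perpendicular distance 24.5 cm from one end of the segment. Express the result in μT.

B ≈ 0.328 μT

For a finite straight segment, B = (μ₀I/4πd)(sinθ₁ + sinθ₂), where θ₁, θ₂ are the angles from the perpendicular to each end.
The perpendicular foot is at one end, so the two end-offsets along the wire are 0 and L = 0.332 m.
sinθ₁ = 0/√(0²+0.245²) = 0.0000; sinθ₂ = 0.332/√(0.332²+0.245²) = 0.8046.
B = (4π×10⁻⁷ × 1.00) / (4π × 0.245) × (0.0000 + 0.8046) = 3.28×10⁻⁷ T.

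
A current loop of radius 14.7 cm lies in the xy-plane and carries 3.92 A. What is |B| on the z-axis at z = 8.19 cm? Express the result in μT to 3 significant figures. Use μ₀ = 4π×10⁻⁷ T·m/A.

On the axis of a circular loop, B = μ₀IR² / [2(R²+z²)^(3/2)].
R² + z² = (0.147)² + (0.0819)² = 0.02832 m², and (R²+z²)^(3/2) = 4.76×10⁻³ m³.
B = (4π×10⁻⁷ × 3.92 × 0.02161) / (2 × 4.76×10⁻³) = 1.12×10⁻⁵ T.

B ≈ 11.2 μT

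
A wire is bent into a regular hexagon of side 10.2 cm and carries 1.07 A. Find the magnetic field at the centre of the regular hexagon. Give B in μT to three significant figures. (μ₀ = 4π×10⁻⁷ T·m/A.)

B ≈ 7.27 μT

Each side is a finite straight segment at perpendicular distance d = a/(2 tan(π/6)) = 0.08833 m from the centre, with end-angles ±π/6.
One side contributes B₁ = (μ₀I/4πd)·2 sin(π/6) = 1.21×10⁻⁶ T.
All 6 sides add in the same direction: B = 6 × 1.21×10⁻⁶ = 7.27×10⁻⁶ T.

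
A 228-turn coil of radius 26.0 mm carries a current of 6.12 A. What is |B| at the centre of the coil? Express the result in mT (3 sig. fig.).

For an N-turn flat coil, B = Nμ₀I/(2R) with R = 0.026 m.
B = 228 × 1.48×10⁻⁴ T = 3.37×10⁻² T.

B ≈ 33.7 mT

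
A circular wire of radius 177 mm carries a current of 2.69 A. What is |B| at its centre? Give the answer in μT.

At the centre of a circular loop the Biot–Savart law gives B = μ₀I/(2R).
B = (4π×10⁻⁷ × 2.69) / (2 × 0.177) = 9.55×10⁻⁶ T.

B ≈ 9.55 μT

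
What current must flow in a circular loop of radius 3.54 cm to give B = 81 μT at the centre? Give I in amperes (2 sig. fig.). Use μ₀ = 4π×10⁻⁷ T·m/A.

I ≈ 4.6 A

At the centre of a circular loop B = μ₀I/(2R), so I = 2RB/μ₀.
With R = 0.0354 m, I = 2 × 0.0354 × 8.10×10⁻⁵ / (4π×10⁻⁷) = 4.56 A.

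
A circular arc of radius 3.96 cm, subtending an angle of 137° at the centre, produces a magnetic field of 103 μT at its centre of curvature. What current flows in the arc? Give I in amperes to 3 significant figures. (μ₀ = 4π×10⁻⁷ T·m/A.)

I ≈ 17.1 A

For a circular arc, B = μ₀Iφ/(4πR) with φ in radians; here φ = 2.391 rad.
So I = 4πRB/(μ₀φ) = 4π × 0.0396 × 1.03×10⁻⁴ / (4π×10⁻⁷ × 2.391) = 17.1 A.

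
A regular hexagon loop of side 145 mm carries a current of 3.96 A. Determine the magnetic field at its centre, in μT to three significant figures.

B ≈ 18.9 μT

Each side is a finite straight segment at perpendicular distance d = a/(2 tan(π/6)) = 0.1256 m from the centre, with end-angles ±π/6.
One side contributes B₁ = (μ₀I/4πd)·2 sin(π/6) = 3.15×10⁻⁶ T.
All 6 sides add in the same direction: B = 6 × 3.15×10⁻⁶ = 1.89×10⁻⁵ T.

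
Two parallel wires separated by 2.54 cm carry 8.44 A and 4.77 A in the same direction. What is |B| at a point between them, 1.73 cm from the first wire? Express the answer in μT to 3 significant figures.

Each long wire gives B = μ₀I/(2πd). Distances are d₁ = 0.0173 m and d₂ = 0.0081 m.
B₁ = 9.76×10⁻⁵ T, B₂ = 1.18×10⁻⁴ T.
Between parallel currents the two contributions point in opposite directions, so they subtract. B = |B₁ − B₂| = |9.76×10⁻⁵ − 1.18×10⁻⁴| = 2.02×10⁻⁵ T.

B ≈ 20.2 μT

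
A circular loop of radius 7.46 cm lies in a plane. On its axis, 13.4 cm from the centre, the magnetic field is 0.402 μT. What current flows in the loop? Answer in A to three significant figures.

On the axis of a loop, B = μ₀IR²/[2(R²+z²)^(3/2)], so I = 2B(R²+z²)^(3/2)/(μ₀R²).
R² + z² = 0.005565 + 0.01796 = 0.02352 m²; raised to 3/2 gives 3.61×10⁻³ m³.
I = 2 × 4.02×10⁻⁷ × 3.61×10⁻³ / (1.26×10⁻⁶ × 0.005565) = 0.415 A.

I ≈ 0.415 A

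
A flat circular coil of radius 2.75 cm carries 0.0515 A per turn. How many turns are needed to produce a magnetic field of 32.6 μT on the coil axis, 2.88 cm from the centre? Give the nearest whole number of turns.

N = 84

For an N-turn coil, B = Nμ₀IR²/[2(R²+z²)^(3/2)]. A single turn gives B₁ = 3.88×10⁻⁷ T with R = 0.0275 m, z = 0.0288 m.
N = B/B₁ = 3.26×10⁻⁵ / 3.88×10⁻⁷ = 84.12.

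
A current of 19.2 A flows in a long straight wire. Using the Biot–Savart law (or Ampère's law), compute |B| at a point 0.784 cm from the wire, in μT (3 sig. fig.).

B ≈ 490 μT

For an infinitely long straight wire, B = μ₀I/(2πd).
B = (4π×10⁻⁷ × 19.2) / (2π × 0.00784) = 4.90×10⁻⁴ T.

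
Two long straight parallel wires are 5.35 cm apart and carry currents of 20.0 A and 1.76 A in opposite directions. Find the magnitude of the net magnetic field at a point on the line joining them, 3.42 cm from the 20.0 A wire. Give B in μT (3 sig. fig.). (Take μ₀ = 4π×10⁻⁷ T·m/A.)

Each long wire gives B = μ₀I/(2πd). Distances are d₁ = 0.0342 m and d₂ = 0.0193 m.
B₁ = 1.17×10⁻⁴ T, B₂ = 1.82×10⁻⁵ T.
Between antiparallel currents both contributions point the same way, so they add. B = B₁ + B₂ = 1.17×10⁻⁴ + 1.82×10⁻⁵ = 1.35×10⁻⁴ T.

B ≈ 135 μT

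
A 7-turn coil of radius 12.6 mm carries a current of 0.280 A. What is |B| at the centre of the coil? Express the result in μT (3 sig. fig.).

For an N-turn flat coil, B = Nμ₀I/(2R) with R = 0.0126 m.
B = 7 × 1.40×10⁻⁵ T = 9.77×10⁻⁵ T.

B ≈ 97.7 μT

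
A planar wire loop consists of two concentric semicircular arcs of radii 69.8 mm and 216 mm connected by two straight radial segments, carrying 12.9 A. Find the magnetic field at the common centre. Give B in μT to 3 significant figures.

B ≈ 39.3 μT

The radial connectors point toward the centre, so dl × r̂ = 0 and they contribute nothing.
Each semicircle gives μ₀I/(4R): inner arc 5.81×10⁻⁵ T, outer arc 1.88×10⁻⁵ T.
The two arcs carry current in opposite angular senses, so their fields oppose: B = |5.81×10⁻⁵ − 1.88×10⁻⁵| = 3.93×10⁻⁵ T.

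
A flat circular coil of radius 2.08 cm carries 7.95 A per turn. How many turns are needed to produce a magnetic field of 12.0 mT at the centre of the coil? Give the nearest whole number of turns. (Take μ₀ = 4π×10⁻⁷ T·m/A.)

N = 50

For an N-turn coil, B = Nμ₀I/(2R). A single turn gives B₁ = 2.40×10⁻⁴ T with R = 0.0208 m.
N = B/B₁ = 1.20×10⁻² / 2.40×10⁻⁴ = 49.97.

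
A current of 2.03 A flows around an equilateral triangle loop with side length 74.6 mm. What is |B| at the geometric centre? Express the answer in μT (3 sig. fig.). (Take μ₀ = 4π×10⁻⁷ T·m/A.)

Each side is a finite straight segment at perpendicular distance d = a/(2 tan(π/3)) = 0.02154 m from the centre, with end-angles ±π/3.
One side contributes B₁ = (μ₀I/4πd)·2 sin(π/3) = 1.63×10⁻⁵ T.
All 3 sides add in the same direction: B = 3 × 1.63×10⁻⁵ = 4.90×10⁻⁵ T.

B ≈ 49.0 μT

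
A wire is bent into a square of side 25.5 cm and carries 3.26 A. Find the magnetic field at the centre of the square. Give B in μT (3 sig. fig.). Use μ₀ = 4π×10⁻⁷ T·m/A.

Each side is a finite straight segment at perpendicular distance d = a/(2 tan(π/4)) = 0.1275 m from the centre, with end-angles ±π/4.
One side contributes B₁ = (μ₀I/4πd)·2 sin(π/4) = 3.62×10⁻⁶ T.
All 4 sides add in the same direction: B = 4 × 3.62×10⁻⁶ = 1.45×10⁻⁵ T.

B ≈ 14.5 μT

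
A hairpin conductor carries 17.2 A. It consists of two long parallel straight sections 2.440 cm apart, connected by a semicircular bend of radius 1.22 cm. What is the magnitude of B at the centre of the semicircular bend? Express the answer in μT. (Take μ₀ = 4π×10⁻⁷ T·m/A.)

The semicircular arc contributes B_arc = μ₀I·π/(4πR) = μ₀I/(4R) = 4.43×10⁻⁴ T.
Each semi-infinite lead is at perpendicular distance R = 0.0122 m from the centre, with the perpendicular foot at its near end, so it contributes μ₀I/(4πR); both point the same way, together 2.82×10⁻⁴ T.
Arc and leads all point the same direction: B = 4.43×10⁻⁴ + 2.82×10⁻⁴ = 7.25×10⁻⁴ T.

B ≈ 725 μT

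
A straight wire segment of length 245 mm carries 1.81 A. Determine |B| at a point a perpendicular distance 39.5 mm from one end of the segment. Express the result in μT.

For a finite straight segment, B = (μ₀I/4πd)(sinθ₁ + sinθ₂), where θ₁, θ₂ are the angles from the perpendicular to each end.
The perpendicular foot is at one end, so the two end-offsets along the wire are 0 and L = 0.245 m.
sinθ₁ = 0/√(0²+0.0395²) = 0.0000; sinθ₂ = 0.245/√(0.245²+0.0395²) = 0.9873.
B = (4π×10⁻⁷ × 1.81) / (4π × 0.0395) × (0.0000 + 0.9873) = 4.52×10⁻⁶ T.

B ≈ 4.52 μT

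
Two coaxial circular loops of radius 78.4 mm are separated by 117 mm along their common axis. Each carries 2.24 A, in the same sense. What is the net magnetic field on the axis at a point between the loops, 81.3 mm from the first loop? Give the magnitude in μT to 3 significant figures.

Each loop contributes B = μ₀IR²/[2(R²+z²)^(3/2)] on the axis, with z measured from that loop.
Loop 1 (z = 0.0813 m): B₁ = 6.00×10⁻⁶ T. Loop 2 (z = 0.0357 m): B₂ = 1.35×10⁻⁵ T.
The fields add: B = B₁ + B₂ = 1.95×10⁻⁵ T.

B ≈ 19.5 μT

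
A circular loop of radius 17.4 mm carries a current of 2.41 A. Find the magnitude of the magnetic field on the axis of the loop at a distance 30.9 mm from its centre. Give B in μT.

On the axis of a circular loop, B = μ₀IR² / [2(R²+z²)^(3/2)].
R² + z² = (0.0174)² + (0.0309)² = 0.001258 m², and (R²+z²)^(3/2) = 4.46×10⁻⁵ m³.
B = (4π×10⁻⁷ × 2.41 × 0.0003028) / (2 × 4.46×10⁻⁵) = 1.03×10⁻⁵ T.

B ≈ 10.3 μT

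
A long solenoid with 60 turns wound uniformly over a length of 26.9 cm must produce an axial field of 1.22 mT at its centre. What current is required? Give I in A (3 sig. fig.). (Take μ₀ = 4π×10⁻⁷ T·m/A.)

Inside a long solenoid B = μ₀nI with n = 223 m⁻¹, so I = B/(μ₀n).
I = 1.22×10⁻³ / (4π×10⁻⁷ × 223) = 4.35 A.

I ≈ 4.35 A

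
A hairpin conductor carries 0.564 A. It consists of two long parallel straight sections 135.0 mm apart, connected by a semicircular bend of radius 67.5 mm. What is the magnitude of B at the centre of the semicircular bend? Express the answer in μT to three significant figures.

The semicircular arc contributes B_arc = μ₀I·π/(4πR) = μ₀I/(4R) = 2.62×10⁻⁶ T.
Each semi-infinite lead is at perpendicular distance R = 0.0675 m from the centre, with the perpendicular foot at its near end, so it contributes μ₀I/(4πR); both point the same way, together 1.67×10⁻⁶ T.
Arc and leads all point the same direction: B = 2.62×10⁻⁶ + 1.67×10⁻⁶ = 4.30×10⁻⁶ T.

B ≈ 4.30 μT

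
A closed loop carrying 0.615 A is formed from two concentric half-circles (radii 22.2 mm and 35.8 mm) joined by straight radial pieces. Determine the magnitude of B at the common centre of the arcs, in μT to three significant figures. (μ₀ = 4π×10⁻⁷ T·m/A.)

B ≈ 3.31 μT

The radial connectors point toward the centre, so dl × r̂ = 0 and they contribute nothing.
Each semicircle gives μ₀I/(4R): inner arc 8.70×10⁻⁶ T, outer arc 5.40×10⁻⁶ T.
The two arcs carry current in opposite angular senses, so their fields oppose: B = |8.70×10⁻⁶ − 5.40×10⁻⁶| = 3.31×10⁻⁶ T.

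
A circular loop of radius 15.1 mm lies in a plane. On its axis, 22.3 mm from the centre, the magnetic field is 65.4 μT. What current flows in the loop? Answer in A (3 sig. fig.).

On the axis of a loop, B = μ₀IR²/[2(R²+z²)^(3/2)], so I = 2B(R²+z²)^(3/2)/(μ₀R²).
R² + z² = 0.000228 + 0.0004973 = 0.0007253 m²; raised to 3/2 gives 1.95×10⁻⁵ m³.
I = 2 × 6.54×10⁻⁵ × 1.95×10⁻⁵ / (1.26×10⁻⁶ × 0.000228) = 8.92 A.

I ≈ 8.92 A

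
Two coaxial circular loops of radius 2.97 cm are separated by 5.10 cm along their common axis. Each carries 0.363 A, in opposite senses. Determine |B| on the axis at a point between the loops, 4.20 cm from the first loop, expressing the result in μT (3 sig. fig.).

Each loop contributes B = μ₀IR²/[2(R²+z²)^(3/2)] on the axis, with z measured from that loop.
Loop 1 (z = 0.042 m): B₁ = 1.48×10⁻⁶ T. Loop 2 (z = 0.009 m): B₂ = 6.73×10⁻⁶ T.
The fields oppose: B = |B₁ − B₂| = 5.25×10⁻⁶ T.

B ≈ 5.25 μT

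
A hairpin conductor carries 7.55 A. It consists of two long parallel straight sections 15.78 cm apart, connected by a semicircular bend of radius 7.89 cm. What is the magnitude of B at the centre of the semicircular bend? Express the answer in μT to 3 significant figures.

B ≈ 49.2 μT

The semicircular arc contributes B_arc = μ₀I·π/(4πR) = μ₀I/(4R) = 3.01×10⁻⁵ T.
Each semi-infinite lead is at perpendicular distance R = 0.0789 m from the centre, with the perpendicular foot at its near end, so it contributes μ₀I/(4πR); both point the same way, together 1.91×10⁻⁵ T.
Arc and leads all point the same direction: B = 3.01×10⁻⁵ + 1.91×10⁻⁵ = 4.92×10⁻⁵ T.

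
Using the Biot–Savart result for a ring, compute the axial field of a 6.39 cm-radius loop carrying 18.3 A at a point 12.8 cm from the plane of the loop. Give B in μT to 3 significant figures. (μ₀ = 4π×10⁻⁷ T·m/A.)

B ≈ 16.0 μT

On the axis of a circular loop, B = μ₀IR² / [2(R²+z²)^(3/2)].
R² + z² = (0.0639)² + (0.128)² = 0.02047 m², and (R²+z²)^(3/2) = 2.93×10⁻³ m³.
B = (4π×10⁻⁷ × 18.3 × 0.004083) / (2 × 2.93×10⁻³) = 1.60×10⁻⁵ T.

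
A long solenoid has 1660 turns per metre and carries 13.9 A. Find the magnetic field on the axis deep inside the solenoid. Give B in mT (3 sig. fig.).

Inside a long solenoid, B = μ₀nI with n = 1660 turns/m.
B = 4π×10⁻⁷ × 1660 × 13.9 = 2.90×10⁻² T.

B ≈ 29.0 mT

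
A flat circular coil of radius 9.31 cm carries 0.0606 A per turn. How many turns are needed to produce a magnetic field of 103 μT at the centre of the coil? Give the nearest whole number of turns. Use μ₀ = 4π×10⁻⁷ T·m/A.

N = 252

For an N-turn coil, B = Nμ₀I/(2R). A single turn gives B₁ = 4.09×10⁻⁷ T with R = 0.0931 m.
N = B/B₁ = 1.03×10⁻⁴ / 4.09×10⁻⁷ = 251.85.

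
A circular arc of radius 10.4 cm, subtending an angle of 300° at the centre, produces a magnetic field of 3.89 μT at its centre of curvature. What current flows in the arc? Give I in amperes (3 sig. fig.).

For a circular arc, B = μ₀Iφ/(4πR) with φ in radians; here φ = 5.236 rad.
So I = 4πRB/(μ₀φ) = 4π × 0.104 × 3.89×10⁻⁶ / (4π×10⁻⁷ × 5.236) = 0.773 A.

I ≈ 0.773 A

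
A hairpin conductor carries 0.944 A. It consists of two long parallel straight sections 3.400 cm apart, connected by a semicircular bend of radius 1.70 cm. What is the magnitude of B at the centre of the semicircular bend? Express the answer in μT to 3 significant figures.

B ≈ 28.6 μT

The semicircular arc contributes B_arc = μ₀I·π/(4πR) = μ₀I/(4R) = 1.74×10⁻⁵ T.
Each semi-infinite lead is at perpendicular distance R = 0.017 m from the centre, with the perpendicular foot at its near end, so it contributes μ₀I/(4πR); both point the same way, together 1.11×10⁻⁵ T.
Arc and leads all point the same direction: B = 1.74×10⁻⁵ + 1.11×10⁻⁵ = 2.86×10⁻⁵ T.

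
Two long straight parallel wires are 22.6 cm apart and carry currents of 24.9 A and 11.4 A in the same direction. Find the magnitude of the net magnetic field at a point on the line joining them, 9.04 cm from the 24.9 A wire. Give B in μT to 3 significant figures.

B ≈ 38.3 μT

Each long wire gives B = μ₀I/(2πd). Distances are d₁ = 0.0904 m and d₂ = 0.1356 m.
B₁ = 5.51×10⁻⁵ T, B₂ = 1.68×10⁻⁵ T.
Between parallel currents the two contributions point in opposite directions, so they subtract. B = |B₁ − B₂| = |5.51×10⁻⁵ − 1.68×10⁻⁵| = 3.83×10⁻⁵ T.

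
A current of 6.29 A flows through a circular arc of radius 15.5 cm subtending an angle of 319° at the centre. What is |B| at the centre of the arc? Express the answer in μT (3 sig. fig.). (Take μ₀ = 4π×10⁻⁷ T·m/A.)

B ≈ 22.6 μT

The Biot–Savart field of a circular arc at its centre is B = μ₀Iφ/(4πR), with φ = 5.568 rad.
B = (4π×10⁻⁷ × 6.29 × 5.568) / (4π × 0.155) = 2.26×10⁻⁵ T.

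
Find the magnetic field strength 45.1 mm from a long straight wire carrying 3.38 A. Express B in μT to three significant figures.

For an infinitely long straight wire, B = μ₀I/(2πd).
B = (4π×10⁻⁷ × 3.38) / (2π × 0.0451) = 1.50×10⁻⁵ T.

B ≈ 15.0 μT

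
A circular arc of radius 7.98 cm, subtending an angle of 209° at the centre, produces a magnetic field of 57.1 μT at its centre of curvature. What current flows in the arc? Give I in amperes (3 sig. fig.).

I ≈ 12.5 A

For a circular arc, B = μ₀Iφ/(4πR) with φ in radians; here φ = 3.648 rad.
So I = 4πRB/(μ₀φ) = 4π × 0.0798 × 5.71×10⁻⁵ / (4π×10⁻⁷ × 3.648) = 12.5 A.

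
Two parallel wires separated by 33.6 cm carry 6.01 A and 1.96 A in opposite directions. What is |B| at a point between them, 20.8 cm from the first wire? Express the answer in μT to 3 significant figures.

Each long wire gives B = μ₀I/(2πd). Distances are d₁ = 0.208 m and d₂ = 0.128 m.
B₁ = 5.78×10⁻⁶ T, B₂ = 3.06×10⁻⁶ T.
Between antiparallel currents both contributions point the same way, so they add. B = B₁ + B₂ = 5.78×10⁻⁶ + 3.06×10⁻⁶ = 8.84×10⁻⁶ T.

B ≈ 8.84 μT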